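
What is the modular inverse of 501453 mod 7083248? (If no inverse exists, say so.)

gcd(7083248, 501453) by repeated division:
7083248 = 14×501453 + 62906
501453 = 7×62906 + 61111
62906 = 1×61111 + 1795
61111 = 34×1795 + 81
1795 = 22×81 + 13
81 = 6×13 + 3
13 = 4×3 + 1
3 = 3×1 + 0
The gcd is 1. Working backward:
1 = 13 − 4·3
1 = −4·81 + 25·13
1 = 25·1795 − 554·81
1 = −554·61111 + 18861·1795
1 = 18861·62906 − 19415·61111
1 = −19415·501453 + 154766·62906
1 = 154766·7083248 − 2186139·501453
Hence 501453⁻¹ ≡ -2186139 ≡ 4897109 (mod 7083248).

4897109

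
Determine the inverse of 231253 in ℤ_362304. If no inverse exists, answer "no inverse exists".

351229

gcd(362304, 231253) by repeated division:
362304 = 1*231253 + 131051
231253 = 1*131051 + 100202
131051 = 1*100202 + 30849
100202 = 3*30849 + 7655
30849 = 4*7655 + 229
7655 = 33*229 + 98
229 = 2*98 + 33
98 = 2*33 + 32
33 = 1*32 + 1
32 = 32*1 + 0
The gcd is 1. Working backward:
1 = 33 − 32
1 = −98 + 3·33
1 = 3·229 − 7·98
1 = −7·7655 + 234·229
1 = 234·30849 − 943·7655
1 = −943·100202 + 3063·30849
1 = 3063·131051 − 4006·100202
1 = −4006·231253 + 7069·131051
1 = 7069·362304 − 11075·231253
Hence 231253⁻¹ ≡ -11075 ≡ 351229 (mod 362304).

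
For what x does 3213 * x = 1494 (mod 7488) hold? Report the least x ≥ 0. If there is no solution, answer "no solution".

First find gcd(3213, 7488):
7488 = 2*3213 + 1062
3213 = 3*1062 + 27
1062 = 39*27 + 9
27 = 3*9 + 0
gcd = 9 and 9 | 1494, so solutions exist. Divide through by 9: 357x ≡ 166 (mod 832).
Now find 357⁻¹ mod 832:
832 = 2·357 + 118
357 = 3·118 + 3
118 = 39·3 + 1
3 = 3·1 + 0
Back-substitute:
1 = 118 − 39·3
1 = −39·357 + 118·118
1 = 118·832 − 275·357
So 357·(-275) ≡ 1 (mod 832), i.e. 357⁻¹ ≡ 557.
Then x ≡ 557·166 ≡ 110 (mod 832); the smallest non-negative solution is x = 110.

110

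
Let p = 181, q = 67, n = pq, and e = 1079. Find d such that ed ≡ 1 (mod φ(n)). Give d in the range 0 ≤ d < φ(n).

1079

φ(n) = (p−1)(q−1) = 180·66 = 11880.
Need d with 1079·d ≡ 1 (mod 11880). Apply the extended Euclidean algorithm:
11880 = 11·1079 + 11
1079 = 98·11 + 1
11 = 11·1 + 0
Back-substitute:
1 = 1079 − 98·11
1 = −98·11880 + 1079·1079
So 1079·1079 ≡ 1 (mod 11880), hence d = 1079.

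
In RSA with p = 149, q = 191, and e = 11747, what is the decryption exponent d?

20163

φ(n) = (p−1)(q−1) = 148·190 = 28120.
Need d with 11747·d ≡ 1 (mod 28120). Apply the extended Euclidean algorithm:
28120 = 2×11747 + 4626
11747 = 2×4626 + 2495
4626 = 1×2495 + 2131
2495 = 1×2131 + 364
2131 = 5×364 + 311
364 = 1×311 + 53
311 = 5×53 + 46
53 = 1×46 + 7
46 = 6×7 + 4
7 = 1×4 + 3
4 = 1×3 + 1
3 = 3×1 + 0
Back-substitute:
1 = 4 − 3
1 = −7 + 2·4
1 = 2·46 − 13·7
1 = −13·53 + 15·46
1 = 15·311 − 88·53
1 = −88·364 + 103·311
1 = 103·2131 − 603·364
1 = −603·2495 + 706·2131
1 = 706·4626 − 1309·2495
1 = −1309·11747 + 3324·4626
1 = 3324·28120 − 7957·11747
So 11747·(-7957) ≡ 1 (mod 28120), hence d ≡ -7957 ≡ 20163 (mod 28120).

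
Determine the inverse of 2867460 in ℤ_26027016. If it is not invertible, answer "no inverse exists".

Euclidean algorithm on 26027016, 2867460:
26027016 = 9*2867460 + 219876
2867460 = 13*219876 + 9072
219876 = 24*9072 + 2148
9072 = 4*2148 + 480
2148 = 4*480 + 228
480 = 2*228 + 24
228 = 9*24 + 12
24 = 2*12 + 0
The gcd is 12, not 1, hence no inverse exists.

no inverse exists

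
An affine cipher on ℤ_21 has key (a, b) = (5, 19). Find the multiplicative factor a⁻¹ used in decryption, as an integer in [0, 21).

Apply the Euclidean algorithm to 21 and 5:
21 = 4×5 + 1
5 = 5×1 + 0
The gcd is 1. Working backward:
1 = 21 − 4·5
Hence 5⁻¹ ≡ -4 ≡ 17 (mod 21).

17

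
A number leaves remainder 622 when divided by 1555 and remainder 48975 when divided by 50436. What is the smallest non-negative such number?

Write x = 622 + 1555·k. Then 1555·k ≡ 48975 − 622 ≡ 48353 (mod 50436).
Need 1555⁻¹ mod 50436. Extended Euclid on (50436, 1555):
50436 = 32·1555 + 676
1555 = 2·676 + 203
676 = 3·203 + 67
203 = 3·67 + 2
67 = 33·2 + 1
2 = 2·1 + 0
Back-substitute:
1 = 67 − 33·2
1 = −33·203 + 100·67
1 = 100·676 − 333·203
1 = −333·1555 + 766·676
1 = 766·50436 − 24845·1555
1555⁻¹ ≡ 25591 (mod 50436), so k ≡ 25591·48353 ≡ 4799 (mod 50436).
x = 622 + 1555·4799 = 7463067.

7463067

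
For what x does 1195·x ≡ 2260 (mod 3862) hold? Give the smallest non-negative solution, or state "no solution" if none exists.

826

First find gcd(1195, 3862):
3862 = 3×1195 + 277
1195 = 4×277 + 87
277 = 3×87 + 16
87 = 5×16 + 7
16 = 2×7 + 2
7 = 3×2 + 1
2 = 2×1 + 0
gcd = 1, so a unique solution mod 3862 exists.
Back-substitute for the Bézout coefficients:
1 = 7 − 3·2
1 = −3·16 + 7·7
1 = 7·87 − 38·16
1 = −38·277 + 121·87
1 = 121·1195 − 522·277
1 = −522·3862 + 1687·1195
So 1195·(1687) ≡ 1 (mod 3862), giving 1195⁻¹ ≡ 1687.
x ≡ 1195⁻¹·2260 ≡ 1687·2260 ≡ 826 (mod 3862).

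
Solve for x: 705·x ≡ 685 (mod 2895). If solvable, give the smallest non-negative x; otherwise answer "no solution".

no solution

gcd(705, 2895):
2895 = 4*705 + 75
705 = 9*75 + 30
75 = 2*30 + 15
30 = 2*15 + 0
gcd = 15, but 15 ∤ 685, so the congruence has no solution.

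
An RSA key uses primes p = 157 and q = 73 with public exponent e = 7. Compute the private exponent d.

8023

φ(n) = (p−1)(q−1) = 156·72 = 11232.
Need d with 7·d ≡ 1 (mod 11232). Apply the extended Euclidean algorithm:
11232 = 1604*7 + 4
7 = 1*4 + 3
4 = 1*3 + 1
3 = 3*1 + 0
Back-substitute:
1 = 4 − 3
1 = −7 + 2·4
1 = 2·11232 − 3209·7
So 7·(-3209) ≡ 1 (mod 11232), hence d ≡ -3209 ≡ 8023 (mod 11232).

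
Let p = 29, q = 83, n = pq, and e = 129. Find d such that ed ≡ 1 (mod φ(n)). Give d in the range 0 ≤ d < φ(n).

φ(n) = (p−1)(q−1) = 28·82 = 2296.
Need d with 129·d ≡ 1 (mod 2296). Apply the extended Euclidean algorithm:
2296 = 17×129 + 103
129 = 1×103 + 26
103 = 3×26 + 25
26 = 1×25 + 1
25 = 25×1 + 0
Back-substitute:
1 = 26 − 25
1 = −103 + 4·26
1 = 4·129 − 5·103
1 = −5·2296 + 89·129
So 129·89 ≡ 1 (mod 2296), hence d = 89.

89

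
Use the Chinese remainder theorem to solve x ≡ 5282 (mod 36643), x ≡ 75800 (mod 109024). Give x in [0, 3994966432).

2498251736

Write x = 5282 + 36643·k. Then 36643·k ≡ 75800 − 5282 ≡ 70518 (mod 109024).
Need 36643⁻¹ mod 109024. Extended Euclid on (109024, 36643):
109024 = 2·36643 + 35738
36643 = 1·35738 + 905
35738 = 39·905 + 443
905 = 2·443 + 19
443 = 23·19 + 6
19 = 3·6 + 1
6 = 6·1 + 0
Back-substitute:
1 = 19 − 3·6
1 = −3·443 + 70·19
1 = 70·905 − 143·443
1 = −143·35738 + 5647·905
1 = 5647·36643 − 5790·35738
1 = −5790·109024 + 17227·36643
36643⁻¹ ≡ 17227 (mod 109024), so k ≡ 17227·70518 ≡ 68178 (mod 109024).
x = 5282 + 36643·68178 = 2498251736.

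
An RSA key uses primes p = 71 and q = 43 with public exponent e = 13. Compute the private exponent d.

1357

φ(n) = (p−1)(q−1) = 70·42 = 2940.
Need d with 13·d ≡ 1 (mod 2940). Apply the extended Euclidean algorithm:
2940 = 226*13 + 2
13 = 6*2 + 1
2 = 2*1 + 0
Back-substitute:
1 = 13 − 6·2
1 = −6·2940 + 1357·13
So 13·1357 ≡ 1 (mod 2940), hence d = 1357.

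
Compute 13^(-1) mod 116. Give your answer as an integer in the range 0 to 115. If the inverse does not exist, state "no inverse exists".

gcd(116, 13) by repeated division:
116 = 8*13 + 12
13 = 1*12 + 1
12 = 12*1 + 0
Since gcd(13, 116) = 1, back-substitute to write 1 as a combination:
1 = 13 − 12
1 = −116 + 9·13
So 13·9 ≡ 1 (mod 116).

9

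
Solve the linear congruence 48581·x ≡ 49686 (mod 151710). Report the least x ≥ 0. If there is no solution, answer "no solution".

First find gcd(48581, 151710):
151710 = 3×48581 + 5967
48581 = 8×5967 + 845
5967 = 7×845 + 52
845 = 16×52 + 13
52 = 4×13 + 0
gcd = 13 and 13 | 49686, so solutions exist. Divide through by 13: 3737x ≡ 3822 (mod 11670).
Now find 3737⁻¹ mod 11670:
11670 = 3·3737 + 459
3737 = 8·459 + 65
459 = 7·65 + 4
65 = 16·4 + 1
4 = 4·1 + 0
Back-substitute:
1 = 65 − 16·4
1 = −16·459 + 113·65
1 = 113·3737 − 920·459
1 = −920·11670 + 2873·3737
So 3737⁻¹ ≡ 2873 (mod 11670).
Then x ≡ 2873·3822 ≡ 10806 (mod 11670); the smallest non-negative solution is x = 10806.

10806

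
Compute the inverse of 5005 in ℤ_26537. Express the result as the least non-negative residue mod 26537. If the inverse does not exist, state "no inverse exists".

no inverse exists

Euclidean algorithm on 26537, 5005:
26537 = 5·5005 + 1512
5005 = 3·1512 + 469
1512 = 3·469 + 105
469 = 4·105 + 49
105 = 2·49 + 7
49 = 7·7 + 0
Since gcd = 7 > 1, 5005 is not a unit mod 26537.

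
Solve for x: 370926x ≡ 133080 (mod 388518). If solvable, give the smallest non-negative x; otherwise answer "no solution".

First find gcd(370926, 388518):
388518 = 1*370926 + 17592
370926 = 21*17592 + 1494
17592 = 11*1494 + 1158
1494 = 1*1158 + 336
1158 = 3*336 + 150
336 = 2*150 + 36
150 = 4*36 + 6
36 = 6*6 + 0
gcd = 6 and 6 | 133080, so solutions exist. Divide through by 6: 61821x ≡ 22180 (mod 64753).
Now find 61821⁻¹ mod 64753:
64753 = 1·61821 + 2932
61821 = 21·2932 + 249
2932 = 11·249 + 193
249 = 1·193 + 56
193 = 3·56 + 25
56 = 2·25 + 6
25 = 4·6 + 1
6 = 6·1 + 0
Back-substitute:
1 = 25 − 4·6
1 = −4·56 + 9·25
1 = 9·193 − 31·56
1 = −31·249 + 40·193
1 = 40·2932 − 471·249
1 = −471·61821 + 9931·2932
1 = 9931·64753 − 10402·61821
So 61821·(-10402) ≡ 1 (mod 64753), i.e. 61821⁻¹ ≡ 54351.
Then x ≡ 54351·22180 ≡ 63332 (mod 64753); the smallest non-negative solution is x = 63332.

63332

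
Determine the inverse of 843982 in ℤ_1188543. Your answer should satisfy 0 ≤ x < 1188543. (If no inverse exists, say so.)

gcd(1188543, 843982) by repeated division:
1188543 = 1·843982 + 344561
843982 = 2·344561 + 154860
344561 = 2·154860 + 34841
154860 = 4·34841 + 15496
34841 = 2·15496 + 3849
15496 = 4·3849 + 100
3849 = 38·100 + 49
100 = 2·49 + 2
49 = 24·2 + 1
2 = 2·1 + 0
Since gcd(843982, 1188543) = 1, back-substitute to write 1 as a combination:
1 = 49 − 24·2
1 = −24·100 + 49·49
1 = 49·3849 − 1886·100
1 = −1886·15496 + 7593·3849
1 = 7593·34841 − 17072·15496
1 = −17072·154860 + 75881·34841
1 = 75881·344561 − 168834·154860
1 = −168834·843982 + 413549·344561
1 = 413549·1188543 − 582383·843982
So 843982·(-582383) ≡ 1 (mod 1188543), and -582383 ≡ 606160 (mod 1188543).

606160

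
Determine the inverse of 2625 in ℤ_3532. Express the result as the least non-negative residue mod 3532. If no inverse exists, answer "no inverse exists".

2465

Run Euclid on (3532, 2625):
3532 = 1·2625 + 907
2625 = 2·907 + 811
907 = 1·811 + 96
811 = 8·96 + 43
96 = 2·43 + 10
43 = 4·10 + 3
10 = 3·3 + 1
3 = 3·1 + 0
Since gcd(2625, 3532) = 1, back-substitute to write 1 as a combination:
1 = 10 − 3·3
1 = −3·43 + 13·10
1 = 13·96 − 29·43
1 = −29·811 + 245·96
1 = 245·907 − 274·811
1 = −274·2625 + 793·907
1 = 793·3532 − 1067·2625
So 2625·(-1067) ≡ 1 (mod 3532), and -1067 ≡ 2465 (mod 3532).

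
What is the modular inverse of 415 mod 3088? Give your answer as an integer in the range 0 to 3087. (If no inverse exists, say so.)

Extended Euclidean algorithm:
3088 = 7·415 + 183
415 = 2·183 + 49
183 = 3·49 + 36
49 = 1·36 + 13
36 = 2·13 + 10
13 = 1·10 + 3
10 = 3·3 + 1
3 = 3·1 + 0
gcd = 1, so the inverse exists. Back-substitute:
1 = 10 − 3·3
1 = −3·13 + 4·10
1 = 4·36 − 11·13
1 = −11·49 + 15·36
1 = 15·183 − 56·49
1 = −56·415 + 127·183
1 = 127·3088 − 945·415
Thus 415·(-945) ≡ 1 (mod 3088); reducing, -945 mod 3088 = 2143.

2143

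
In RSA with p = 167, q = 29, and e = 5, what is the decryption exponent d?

2789

φ(n) = (p−1)(q−1) = 166·28 = 4648.
Need d with 5·d ≡ 1 (mod 4648). Apply the extended Euclidean algorithm:
4648 = 929·5 + 3
5 = 1·3 + 2
3 = 1·2 + 1
2 = 2·1 + 0
Back-substitute:
1 = 3 − 2
1 = −5 + 2·3
1 = 2·4648 − 1859·5
So 5·(-1859) ≡ 1 (mod 4648), hence d ≡ -1859 ≡ 2789 (mod 4648).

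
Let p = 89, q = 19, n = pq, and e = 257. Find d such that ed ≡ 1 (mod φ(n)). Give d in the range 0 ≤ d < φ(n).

641

φ(n) = (p−1)(q−1) = 88·18 = 1584.
Need d with 257·d ≡ 1 (mod 1584). Apply the extended Euclidean algorithm:
1584 = 6×257 + 42
257 = 6×42 + 5
42 = 8×5 + 2
5 = 2×2 + 1
2 = 2×1 + 0
Back-substitute:
1 = 5 − 2·2
1 = −2·42 + 17·5
1 = 17·257 − 104·42
1 = −104·1584 + 641·257
So 257·641 ≡ 1 (mod 1584), hence d = 641.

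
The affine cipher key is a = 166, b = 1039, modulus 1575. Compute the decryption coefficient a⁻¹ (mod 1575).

1186

Apply the Euclidean algorithm to 1575 and 166:
1575 = 9×166 + 81
166 = 2×81 + 4
81 = 20×4 + 1
4 = 4×1 + 0
Since gcd(166, 1575) = 1, back-substitute to write 1 as a combination:
1 = 81 − 20·4
1 = −20·166 + 41·81
1 = 41·1575 − 389·166
Hence 166⁻¹ ≡ -389 ≡ 1186 (mod 1575).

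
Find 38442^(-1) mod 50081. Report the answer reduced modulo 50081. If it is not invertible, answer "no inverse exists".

43915

Run Euclid on (50081, 38442):
50081 = 1·38442 + 11639
38442 = 3·11639 + 3525
11639 = 3·3525 + 1064
3525 = 3·1064 + 333
1064 = 3·333 + 65
333 = 5·65 + 8
65 = 8·8 + 1
8 = 8·1 + 0
The gcd is 1. Working backward:
1 = 65 − 8·8
1 = −8·333 + 41·65
1 = 41·1064 − 131·333
1 = −131·3525 + 434·1064
1 = 434·11639 − 1433·3525
1 = −1433·38442 + 4733·11639
1 = 4733·50081 − 6166·38442
Thus 38442·(-6166) ≡ 1 (mod 50081); reducing, -6166 mod 50081 = 43915.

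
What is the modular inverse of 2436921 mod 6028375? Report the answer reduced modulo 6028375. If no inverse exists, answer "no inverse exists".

gcd(6028375, 2436921) by repeated division:
6028375 = 2*2436921 + 1154533
2436921 = 2*1154533 + 127855
1154533 = 9*127855 + 3838
127855 = 33*3838 + 1201
3838 = 3*1201 + 235
1201 = 5*235 + 26
235 = 9*26 + 1
26 = 26*1 + 0
The gcd is 1. Working backward:
1 = 235 − 9·26
1 = −9·1201 + 46·235
1 = 46·3838 − 147·1201
1 = −147·127855 + 4897·3838
1 = 4897·1154533 − 44220·127855
1 = −44220·2436921 + 93337·1154533
1 = 93337·6028375 − 230894·2436921
Hence 2436921⁻¹ ≡ -230894 ≡ 5797481 (mod 6028375).

5797481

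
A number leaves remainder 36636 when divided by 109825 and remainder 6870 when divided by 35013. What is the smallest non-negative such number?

1554829161

Write x = 36636 + 109825·k. Then 109825·k ≡ 6870 − 36636 ≡ 5247 (mod 35013).
Need 109825⁻¹ mod 35013. Extended Euclid on (35013, 4786):
35013 = 7*4786 + 1511
4786 = 3*1511 + 253
1511 = 5*253 + 246
253 = 1*246 + 7
246 = 35*7 + 1
7 = 7*1 + 0
Back-substitute:
1 = 246 − 35·7
1 = −35·253 + 36·246
1 = 36·1511 − 215·253
1 = −215·4786 + 681·1511
1 = 681·35013 − 4982·4786
109825⁻¹ ≡ 30031 (mod 35013), so k ≡ 30031·5247 ≡ 14157 (mod 35013).
x = 36636 + 109825·14157 = 1554829161.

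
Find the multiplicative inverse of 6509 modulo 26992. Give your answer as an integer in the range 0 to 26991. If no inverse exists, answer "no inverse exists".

Apply the Euclidean algorithm to 26992 and 6509:
26992 = 4×6509 + 956
6509 = 6×956 + 773
956 = 1×773 + 183
773 = 4×183 + 41
183 = 4×41 + 19
41 = 2×19 + 3
19 = 6×3 + 1
3 = 3×1 + 0
gcd = 1, so the inverse exists. Back-substitute:
1 = 19 − 6·3
1 = −6·41 + 13·19
1 = 13·183 − 58·41
1 = −58·773 + 245·183
1 = 245·956 − 303·773
1 = −303·6509 + 2063·956
1 = 2063·26992 − 8555·6509
Hence 6509⁻¹ ≡ -8555 ≡ 18437 (mod 26992).

18437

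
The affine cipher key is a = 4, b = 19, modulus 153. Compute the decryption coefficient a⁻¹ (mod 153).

115

gcd(153, 4) by repeated division:
153 = 38×4 + 1
4 = 4×1 + 0
gcd = 1, so the inverse exists. Back-substitute:
1 = 153 − 38·4
Thus 4·(-38) ≡ 1 (mod 153); reducing, -38 mod 153 = 115.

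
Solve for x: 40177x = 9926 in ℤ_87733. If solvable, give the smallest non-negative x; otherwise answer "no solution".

32325

First find gcd(40177, 87733):
87733 = 2·40177 + 7379
40177 = 5·7379 + 3282
7379 = 2·3282 + 815
3282 = 4·815 + 22
815 = 37·22 + 1
22 = 22·1 + 0
gcd = 1, so a unique solution mod 87733 exists.
Back-substitute for the Bézout coefficients:
1 = 815 − 37·22
1 = −37·3282 + 149·815
1 = 149·7379 − 335·3282
1 = −335·40177 + 1824·7379
1 = 1824·87733 − 3983·40177
So 40177·(-3983) ≡ 1 (mod 87733), giving 40177⁻¹ ≡ 83750.
x ≡ 40177⁻¹·9926 ≡ 83750·9926 ≡ 32325 (mod 87733).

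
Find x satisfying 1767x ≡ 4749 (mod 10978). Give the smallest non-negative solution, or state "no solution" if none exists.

3749

First find gcd(1767, 10978):
10978 = 6*1767 + 376
1767 = 4*376 + 263
376 = 1*263 + 113
263 = 2*113 + 37
113 = 3*37 + 2
37 = 18*2 + 1
2 = 2*1 + 0
gcd = 1, so a unique solution mod 10978 exists.
Back-substitute for the Bézout coefficients:
1 = 37 − 18·2
1 = −18·113 + 55·37
1 = 55·263 − 128·113
1 = −128·376 + 183·263
1 = 183·1767 − 860·376
1 = −860·10978 + 5343·1767
So 1767·(5343) ≡ 1 (mod 10978), giving 1767⁻¹ ≡ 5343.
x ≡ 1767⁻¹·4749 ≡ 5343·4749 ≡ 3749 (mod 10978).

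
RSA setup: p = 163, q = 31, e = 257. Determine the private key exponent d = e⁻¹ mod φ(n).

φ(n) = (p−1)(q−1) = 162·30 = 4860.
Need d with 257·d ≡ 1 (mod 4860). Apply the extended Euclidean algorithm:
4860 = 18×257 + 234
257 = 1×234 + 23
234 = 10×23 + 4
23 = 5×4 + 3
4 = 1×3 + 1
3 = 3×1 + 0
Back-substitute:
1 = 4 − 3
1 = −23 + 6·4
1 = 6·234 − 61·23
1 = −61·257 + 67·234
1 = 67·4860 − 1267·257
So 257·(-1267) ≡ 1 (mod 4860), hence d ≡ -1267 ≡ 3593 (mod 4860).

3593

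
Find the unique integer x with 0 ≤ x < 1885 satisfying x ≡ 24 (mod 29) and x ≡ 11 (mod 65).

401

Write x = 24 + 29·k. Then 29·k ≡ 11 − 24 ≡ 52 (mod 65).
Need 29⁻¹ mod 65. Extended Euclid on (65, 29):
65 = 2×29 + 7
29 = 4×7 + 1
7 = 7×1 + 0
Back-substitute:
1 = 29 − 4·7
1 = −4·65 + 9·29
29⁻¹ ≡ 9 (mod 65), so k ≡ 9·52 ≡ 13 (mod 65).
x = 24 + 29·13 = 401.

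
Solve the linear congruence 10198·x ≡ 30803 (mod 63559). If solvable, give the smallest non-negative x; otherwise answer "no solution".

32680

First find gcd(10198, 63559):
63559 = 6*10198 + 2371
10198 = 4*2371 + 714
2371 = 3*714 + 229
714 = 3*229 + 27
229 = 8*27 + 13
27 = 2*13 + 1
13 = 13*1 + 0
gcd = 1, so a unique solution mod 63559 exists.
Back-substitute for the Bézout coefficients:
1 = 27 − 2·13
1 = −2·229 + 17·27
1 = 17·714 − 53·229
1 = −53·2371 + 176·714
1 = 176·10198 − 757·2371
1 = −757·63559 + 4718·10198
So 10198·(4718) ≡ 1 (mod 63559), giving 10198⁻¹ ≡ 4718.
x ≡ 10198⁻¹·30803 ≡ 4718·30803 ≡ 32680 (mod 63559).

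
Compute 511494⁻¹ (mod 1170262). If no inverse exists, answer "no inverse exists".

Euclidean algorithm on 1170262, 511494:
1170262 = 2*511494 + 147274
511494 = 3*147274 + 69672
147274 = 2*69672 + 7930
69672 = 8*7930 + 6232
7930 = 1*6232 + 1698
6232 = 3*1698 + 1138
1698 = 1*1138 + 560
1138 = 2*560 + 18
560 = 31*18 + 2
18 = 9*2 + 0
The gcd is 2, not 1, hence no inverse exists.

no inverse exists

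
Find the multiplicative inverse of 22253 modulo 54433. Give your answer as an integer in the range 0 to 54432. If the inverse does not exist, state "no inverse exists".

17925

Run Euclid on (54433, 22253):
54433 = 2·22253 + 9927
22253 = 2·9927 + 2399
9927 = 4·2399 + 331
2399 = 7·331 + 82
331 = 4·82 + 3
82 = 27·3 + 1
3 = 3·1 + 0
gcd = 1, so the inverse exists. Back-substitute:
1 = 82 − 27·3
1 = −27·331 + 109·82
1 = 109·2399 − 790·331
1 = −790·9927 + 3269·2399
1 = 3269·22253 − 7328·9927
1 = −7328·54433 + 17925·22253
So 22253·17925 ≡ 1 (mod 54433).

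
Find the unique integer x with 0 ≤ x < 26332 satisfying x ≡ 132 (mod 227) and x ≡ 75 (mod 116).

Write x = 132 + 227·k. Then 227·k ≡ 75 − 132 ≡ 59 (mod 116).
Need 227⁻¹ mod 116. Extended Euclid on (116, 111):
116 = 1·111 + 5
111 = 22·5 + 1
5 = 5·1 + 0
Back-substitute:
1 = 111 − 22·5
1 = −22·116 + 23·111
227⁻¹ ≡ 23 (mod 116), so k ≡ 23·59 ≡ 81 (mod 116).
x = 132 + 227·81 = 18519.

18519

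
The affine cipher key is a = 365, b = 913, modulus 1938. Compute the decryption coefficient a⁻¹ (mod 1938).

1715

Extended Euclidean algorithm:
1938 = 5*365 + 113
365 = 3*113 + 26
113 = 4*26 + 9
26 = 2*9 + 8
9 = 1*8 + 1
8 = 8*1 + 0
gcd = 1, so the inverse exists. Back-substitute:
1 = 9 − 8
1 = −26 + 3·9
1 = 3·113 − 13·26
1 = −13·365 + 42·113
1 = 42·1938 − 223·365
Thus 365·(-223) ≡ 1 (mod 1938); reducing, -223 mod 1938 = 1715.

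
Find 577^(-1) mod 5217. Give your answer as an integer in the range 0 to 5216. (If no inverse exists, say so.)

Run Euclid on (5217, 577):
5217 = 9×577 + 24
577 = 24×24 + 1
24 = 24×1 + 0
gcd = 1, so the inverse exists. Back-substitute:
1 = 577 − 24·24
1 = −24·5217 + 217·577
So 577·217 ≡ 1 (mod 5217).

217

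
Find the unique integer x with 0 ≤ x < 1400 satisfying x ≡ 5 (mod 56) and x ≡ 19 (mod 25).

Write x = 5 + 56·k. Then 56·k ≡ 19 − 5 ≡ 14 (mod 25).
Need 56⁻¹ mod 25. Extended Euclid on (25, 6):
25 = 4*6 + 1
6 = 6*1 + 0
Back-substitute:
1 = 25 − 4·6
56⁻¹ ≡ 21 (mod 25), so k ≡ 21·14 ≡ 19 (mod 25).
x = 5 + 56·19 = 1069.

1069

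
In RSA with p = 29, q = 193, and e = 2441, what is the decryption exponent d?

185

φ(n) = (p−1)(q−1) = 28·192 = 5376.
Need d with 2441·d ≡ 1 (mod 5376). Apply the extended Euclidean algorithm:
5376 = 2×2441 + 494
2441 = 4×494 + 465
494 = 1×465 + 29
465 = 16×29 + 1
29 = 29×1 + 0
Back-substitute:
1 = 465 − 16·29
1 = −16·494 + 17·465
1 = 17·2441 − 84·494
1 = −84·5376 + 185·2441
So 2441·185 ≡ 1 (mod 5376), hence d = 185.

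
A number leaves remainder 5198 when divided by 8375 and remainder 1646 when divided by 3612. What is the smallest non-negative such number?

Write x = 5198 + 8375·k. Then 8375·k ≡ 1646 − 5198 ≡ 60 (mod 3612).
Need 8375⁻¹ mod 3612. Extended Euclid on (3612, 1151):
3612 = 3×1151 + 159
1151 = 7×159 + 38
159 = 4×38 + 7
38 = 5×7 + 3
7 = 2×3 + 1
3 = 3×1 + 0
Back-substitute:
1 = 7 − 2·3
1 = −2·38 + 11·7
1 = 11·159 − 46·38
1 = −46·1151 + 333·159
1 = 333·3612 − 1045·1151
8375⁻¹ ≡ 2567 (mod 3612), so k ≡ 2567·60 ≡ 2316 (mod 3612).
x = 5198 + 8375·2316 = 19401698.

19401698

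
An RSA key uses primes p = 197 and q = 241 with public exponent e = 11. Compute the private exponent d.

34211

φ(n) = (p−1)(q−1) = 196·240 = 47040.
Need d with 11·d ≡ 1 (mod 47040). Apply the extended Euclidean algorithm:
47040 = 4276·11 + 4
11 = 2·4 + 3
4 = 1·3 + 1
3 = 3·1 + 0
Back-substitute:
1 = 4 − 3
1 = −11 + 3·4
1 = 3·47040 − 12829·11
So 11·(-12829) ≡ 1 (mod 47040), hence d ≡ -12829 ≡ 34211 (mod 47040).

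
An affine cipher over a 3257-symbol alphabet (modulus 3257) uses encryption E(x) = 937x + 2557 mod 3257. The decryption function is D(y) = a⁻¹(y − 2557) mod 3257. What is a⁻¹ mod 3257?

Run Euclid on (3257, 937):
3257 = 3·937 + 446
937 = 2·446 + 45
446 = 9·45 + 41
45 = 1·41 + 4
41 = 10·4 + 1
4 = 4·1 + 0
The gcd is 1. Working backward:
1 = 41 − 10·4
1 = −10·45 + 11·41
1 = 11·446 − 109·45
1 = −109·937 + 229·446
1 = 229·3257 − 796·937
So 937·(-796) ≡ 1 (mod 3257), and -796 ≡ 2461 (mod 3257).

2461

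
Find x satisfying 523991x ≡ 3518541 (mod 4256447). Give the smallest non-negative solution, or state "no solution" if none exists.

38949

First find gcd(523991, 4256447):
4256447 = 8·523991 + 64519
523991 = 8·64519 + 7839
64519 = 8·7839 + 1807
7839 = 4·1807 + 611
1807 = 2·611 + 585
611 = 1·585 + 26
585 = 22·26 + 13
26 = 2·13 + 0
gcd = 13 and 13 | 3518541, so solutions exist. Divide through by 13: 40307x ≡ 270657 (mod 327419).
Now find 40307⁻¹ mod 327419:
327419 = 8·40307 + 4963
40307 = 8·4963 + 603
4963 = 8·603 + 139
603 = 4·139 + 47
139 = 2·47 + 45
47 = 1·45 + 2
45 = 22·2 + 1
2 = 2·1 + 0
Back-substitute:
1 = 45 − 22·2
1 = −22·47 + 23·45
1 = 23·139 − 68·47
1 = −68·603 + 295·139
1 = 295·4963 − 2428·603
1 = −2428·40307 + 19719·4963
1 = 19719·327419 − 160180·40307
So 40307·(-160180) ≡ 1 (mod 327419), i.e. 40307⁻¹ ≡ 167239.
Then x ≡ 167239·270657 ≡ 38949 (mod 327419); the smallest non-negative solution is x = 38949.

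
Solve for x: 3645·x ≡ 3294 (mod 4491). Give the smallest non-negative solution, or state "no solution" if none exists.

First find gcd(3645, 4491):
4491 = 1×3645 + 846
3645 = 4×846 + 261
846 = 3×261 + 63
261 = 4×63 + 9
63 = 7×9 + 0
gcd = 9 and 9 | 3294, so solutions exist. Divide through by 9: 405x ≡ 366 (mod 499).
Now find 405⁻¹ mod 499:
499 = 1·405 + 94
405 = 4·94 + 29
94 = 3·29 + 7
29 = 4·7 + 1
7 = 7·1 + 0
Back-substitute:
1 = 29 − 4·7
1 = −4·94 + 13·29
1 = 13·405 − 56·94
1 = −56·499 + 69·405
So 405⁻¹ ≡ 69 (mod 499).
Then x ≡ 69·366 ≡ 304 (mod 499); the smallest non-negative solution is x = 304.

304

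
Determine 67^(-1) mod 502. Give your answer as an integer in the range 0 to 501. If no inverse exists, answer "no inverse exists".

Extended Euclidean algorithm:
502 = 7×67 + 33
67 = 2×33 + 1
33 = 33×1 + 0
gcd = 1, so the inverse exists. Back-substitute:
1 = 67 − 2·33
1 = −2·502 + 15·67
So 67·15 ≡ 1 (mod 502).

15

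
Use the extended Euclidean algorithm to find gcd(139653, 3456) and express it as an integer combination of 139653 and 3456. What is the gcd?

9

Apply Euclid's algorithm to 139653 and 3456:
139653 = 40·3456 + 1413
3456 = 2·1413 + 630
1413 = 2·630 + 153
630 = 4·153 + 18
153 = 8·18 + 9
18 = 2·9 + 0
gcd(139653, 3456) = 9.
Working backward:
9 = 153 − 8·18
9 = −8·630 + 33·153
9 = 33·1413 − 74·630
9 = −74·3456 + 181·1413
9 = 181·139653 − 7314·3456
So 9 = (181)·139653 + (-7314)·3456.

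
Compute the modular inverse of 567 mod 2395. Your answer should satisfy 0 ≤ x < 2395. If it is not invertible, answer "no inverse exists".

528

Apply the Euclidean algorithm to 2395 and 567:
2395 = 4*567 + 127
567 = 4*127 + 59
127 = 2*59 + 9
59 = 6*9 + 5
9 = 1*5 + 4
5 = 1*4 + 1
4 = 4*1 + 0
gcd = 1, so the inverse exists. Back-substitute:
1 = 5 − 4
1 = −9 + 2·5
1 = 2·59 − 13·9
1 = −13·127 + 28·59
1 = 28·567 − 125·127
1 = −125·2395 + 528·567
So 567·528 ≡ 1 (mod 2395).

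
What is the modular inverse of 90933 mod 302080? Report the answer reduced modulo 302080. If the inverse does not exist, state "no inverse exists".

gcd(302080, 90933) by repeated division:
302080 = 3*90933 + 29281
90933 = 3*29281 + 3090
29281 = 9*3090 + 1471
3090 = 2*1471 + 148
1471 = 9*148 + 139
148 = 1*139 + 9
139 = 15*9 + 4
9 = 2*4 + 1
4 = 4*1 + 0
gcd = 1, so the inverse exists. Back-substitute:
1 = 9 − 2·4
1 = −2·139 + 31·9
1 = 31·148 − 33·139
1 = −33·1471 + 328·148
1 = 328·3090 − 689·1471
1 = −689·29281 + 6529·3090
1 = 6529·90933 − 20276·29281
1 = −20276·302080 + 67357·90933
So 90933·67357 ≡ 1 (mod 302080).

67357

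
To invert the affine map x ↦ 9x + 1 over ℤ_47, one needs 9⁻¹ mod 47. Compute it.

gcd(47, 9) by repeated division:
47 = 5×9 + 2
9 = 4×2 + 1
2 = 2×1 + 0
The gcd is 1. Working backward:
1 = 9 − 4·2
1 = −4·47 + 21·9
So 9·21 ≡ 1 (mod 47).

21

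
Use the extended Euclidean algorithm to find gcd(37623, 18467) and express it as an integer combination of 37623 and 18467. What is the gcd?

Euclidean algorithm:
37623 = 2×18467 + 689
18467 = 26×689 + 553
689 = 1×553 + 136
553 = 4×136 + 9
136 = 15×9 + 1
9 = 9×1 + 0
gcd(37623, 18467) = 1.
Back-substituting:
1 = 136 − 15·9
1 = −15·553 + 61·136
1 = 61·689 − 76·553
1 = −76·18467 + 2037·689
1 = 2037·37623 − 4150·18467
So 1 = (2037)·37623 + (-4150)·18467.

1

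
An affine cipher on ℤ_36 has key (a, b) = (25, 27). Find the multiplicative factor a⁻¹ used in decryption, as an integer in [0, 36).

13

Extended Euclidean algorithm:
36 = 1*25 + 11
25 = 2*11 + 3
11 = 3*3 + 2
3 = 1*2 + 1
2 = 2*1 + 0
Since gcd(25, 36) = 1, back-substitute to write 1 as a combination:
1 = 3 − 2
1 = −11 + 4·3
1 = 4·25 − 9·11
1 = −9·36 + 13·25
So 25·13 ≡ 1 (mod 36).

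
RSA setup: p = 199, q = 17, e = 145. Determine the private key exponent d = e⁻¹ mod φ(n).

721

φ(n) = (p−1)(q−1) = 198·16 = 3168.
Need d with 145·d ≡ 1 (mod 3168). Apply the extended Euclidean algorithm:
3168 = 21*145 + 123
145 = 1*123 + 22
123 = 5*22 + 13
22 = 1*13 + 9
13 = 1*9 + 4
9 = 2*4 + 1
4 = 4*1 + 0
Back-substitute:
1 = 9 − 2·4
1 = −2·13 + 3·9
1 = 3·22 − 5·13
1 = −5·123 + 28·22
1 = 28·145 − 33·123
1 = −33·3168 + 721·145
So 145·721 ≡ 1 (mod 3168), hence d = 721.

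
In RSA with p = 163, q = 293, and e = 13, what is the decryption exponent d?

32749

φ(n) = (p−1)(q−1) = 162·292 = 47304.
Need d with 13·d ≡ 1 (mod 47304). Apply the extended Euclidean algorithm:
47304 = 3638·13 + 10
13 = 1·10 + 3
10 = 3·3 + 1
3 = 3·1 + 0
Back-substitute:
1 = 10 − 3·3
1 = −3·13 + 4·10
1 = 4·47304 − 14555·13
So 13·(-14555) ≡ 1 (mod 47304), hence d ≡ -14555 ≡ 32749 (mod 47304).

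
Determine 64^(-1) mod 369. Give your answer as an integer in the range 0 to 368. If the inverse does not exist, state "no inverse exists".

gcd(369, 64) by repeated division:
369 = 5·64 + 49
64 = 1·49 + 15
49 = 3·15 + 4
15 = 3·4 + 3
4 = 1·3 + 1
3 = 3·1 + 0
The gcd is 1. Working backward:
1 = 4 − 3
1 = −15 + 4·4
1 = 4·49 − 13·15
1 = −13·64 + 17·49
1 = 17·369 − 98·64
Thus 64·(-98) ≡ 1 (mod 369); reducing, -98 mod 369 = 271.

271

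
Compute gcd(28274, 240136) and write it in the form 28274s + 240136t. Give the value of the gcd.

Apply Euclid's algorithm to 240136 and 28274:
240136 = 8×28274 + 13944
28274 = 2×13944 + 386
13944 = 36×386 + 48
386 = 8×48 + 2
48 = 24×2 + 0
gcd(28274, 240136) = 2.
Working backward:
2 = 386 − 8·48
2 = −8·13944 + 289·386
2 = 289·28274 − 586·13944
2 = −586·240136 + 4977·28274
So 2 = (-586)·240136 + (4977)·28274.

2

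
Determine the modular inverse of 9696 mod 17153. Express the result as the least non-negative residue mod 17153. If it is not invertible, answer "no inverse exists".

Run Euclid on (17153, 9696):
17153 = 1·9696 + 7457
9696 = 1·7457 + 2239
7457 = 3·2239 + 740
2239 = 3·740 + 19
740 = 38·19 + 18
19 = 1·18 + 1
18 = 18·1 + 0
The gcd is 1. Working backward:
1 = 19 − 18
1 = −740 + 39·19
1 = 39·2239 − 118·740
1 = −118·7457 + 393·2239
1 = 393·9696 − 511·7457
1 = −511·17153 + 904·9696
So 9696·904 ≡ 1 (mod 17153).

904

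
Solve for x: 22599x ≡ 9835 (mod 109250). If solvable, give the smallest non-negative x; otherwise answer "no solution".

First find gcd(22599, 109250):
109250 = 4*22599 + 18854
22599 = 1*18854 + 3745
18854 = 5*3745 + 129
3745 = 29*129 + 4
129 = 32*4 + 1
4 = 4*1 + 0
gcd = 1, so a unique solution mod 109250 exists.
Back-substitute for the Bézout coefficients:
1 = 129 − 32·4
1 = −32·3745 + 929·129
1 = 929·18854 − 4677·3745
1 = −4677·22599 + 5606·18854
1 = 5606·109250 − 27101·22599
So 22599·(-27101) ≡ 1 (mod 109250), giving 22599⁻¹ ≡ 82149.
x ≡ 22599⁻¹·9835 ≡ 82149·9835 ≡ 31665 (mod 109250).

31665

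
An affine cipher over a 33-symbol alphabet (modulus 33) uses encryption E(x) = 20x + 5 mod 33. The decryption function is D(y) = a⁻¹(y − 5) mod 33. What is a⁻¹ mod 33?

Apply the Euclidean algorithm to 33 and 20:
33 = 1·20 + 13
20 = 1·13 + 7
13 = 1·7 + 6
7 = 1·6 + 1
6 = 6·1 + 0
Since gcd(20, 33) = 1, back-substitute to write 1 as a combination:
1 = 7 − 6
1 = −13 + 2·7
1 = 2·20 − 3·13
1 = −3·33 + 5·20
So 20·5 ≡ 1 (mod 33).

5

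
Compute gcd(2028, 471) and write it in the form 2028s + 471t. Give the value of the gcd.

Euclidean algorithm:
2028 = 4×471 + 144
471 = 3×144 + 39
144 = 3×39 + 27
39 = 1×27 + 12
27 = 2×12 + 3
12 = 4×3 + 0
gcd(2028, 471) = 3.
Working backward:
3 = 27 − 2·12
3 = −2·39 + 3·27
3 = 3·144 − 11·39
3 = −11·471 + 36·144
3 = 36·2028 − 155·471
So 3 = (36)·2028 + (-155)·471.

3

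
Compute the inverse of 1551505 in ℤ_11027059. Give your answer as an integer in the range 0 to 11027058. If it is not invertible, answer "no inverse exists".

Extended Euclidean algorithm:
11027059 = 7*1551505 + 166524
1551505 = 9*166524 + 52789
166524 = 3*52789 + 8157
52789 = 6*8157 + 3847
8157 = 2*3847 + 463
3847 = 8*463 + 143
463 = 3*143 + 34
143 = 4*34 + 7
34 = 4*7 + 6
7 = 1*6 + 1
6 = 6*1 + 0
The gcd is 1. Working backward:
1 = 7 − 6
1 = −34 + 5·7
1 = 5·143 − 21·34
1 = −21·463 + 68·143
1 = 68·3847 − 565·463
1 = −565·8157 + 1198·3847
1 = 1198·52789 − 7753·8157
1 = −7753·166524 + 24457·52789
1 = 24457·1551505 − 227866·166524
1 = −227866·11027059 + 1619519·1551505
So 1551505·1619519 ≡ 1 (mod 11027059).

1619519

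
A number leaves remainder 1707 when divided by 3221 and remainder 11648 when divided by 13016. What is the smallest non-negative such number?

22216944

Write x = 1707 + 3221·k. Then 3221·k ≡ 11648 − 1707 ≡ 9941 (mod 13016).
Need 3221⁻¹ mod 13016. Extended Euclid on (13016, 3221):
13016 = 4·3221 + 132
3221 = 24·132 + 53
132 = 2·53 + 26
53 = 2·26 + 1
26 = 26·1 + 0
Back-substitute:
1 = 53 − 2·26
1 = −2·132 + 5·53
1 = 5·3221 − 122·132
1 = −122·13016 + 493·3221
3221⁻¹ ≡ 493 (mod 13016), so k ≡ 493·9941 ≡ 6897 (mod 13016).
x = 1707 + 3221·6897 = 22216944.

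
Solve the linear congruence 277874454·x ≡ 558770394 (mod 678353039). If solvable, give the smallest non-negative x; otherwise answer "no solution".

45464839

First find gcd(277874454, 678353039):
678353039 = 2*277874454 + 122604131
277874454 = 2*122604131 + 32666192
122604131 = 3*32666192 + 24605555
32666192 = 1*24605555 + 8060637
24605555 = 3*8060637 + 423644
8060637 = 19*423644 + 11401
423644 = 37*11401 + 1807
11401 = 6*1807 + 559
1807 = 3*559 + 130
559 = 4*130 + 39
130 = 3*39 + 13
39 = 3*13 + 0
gcd = 13 and 13 | 558770394, so solutions exist. Divide through by 13: 21374958x ≡ 42982338 (mod 52181003).
Now find 21374958⁻¹ mod 52181003:
52181003 = 2·21374958 + 9431087
21374958 = 2·9431087 + 2512784
9431087 = 3·2512784 + 1892735
2512784 = 1·1892735 + 620049
1892735 = 3·620049 + 32588
620049 = 19·32588 + 877
32588 = 37·877 + 139
877 = 6·139 + 43
139 = 3·43 + 10
43 = 4·10 + 3
10 = 3·3 + 1
3 = 3·1 + 0
Back-substitute:
1 = 10 − 3·3
1 = −3·43 + 13·10
1 = 13·139 − 42·43
1 = −42·877 + 265·139
1 = 265·32588 − 9847·877
1 = −9847·620049 + 187358·32588
1 = 187358·1892735 − 571921·620049
1 = −571921·2512784 + 759279·1892735
1 = 759279·9431087 − 2849758·2512784
1 = −2849758·21374958 + 6458795·9431087
1 = 6458795·52181003 − 15767348·21374958
So 21374958·(-15767348) ≡ 1 (mod 52181003), i.e. 21374958⁻¹ ≡ 36413655.
Then x ≡ 36413655·42982338 ≡ 45464839 (mod 52181003); the smallest non-negative solution is x = 45464839.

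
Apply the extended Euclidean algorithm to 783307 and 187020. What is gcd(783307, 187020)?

1

Repeated division:
783307 = 4*187020 + 35227
187020 = 5*35227 + 10885
35227 = 3*10885 + 2572
10885 = 4*2572 + 597
2572 = 4*597 + 184
597 = 3*184 + 45
184 = 4*45 + 4
45 = 11*4 + 1
4 = 4*1 + 0
gcd(783307, 187020) = 1.
Back-substituting:
1 = 45 − 11·4
1 = −11·184 + 45·45
1 = 45·597 − 146·184
1 = −146·2572 + 629·597
1 = 629·10885 − 2662·2572
1 = −2662·35227 + 8615·10885
1 = 8615·187020 − 45737·35227
1 = −45737·783307 + 191563·187020
So 1 = (-45737)·783307 + (191563)·187020.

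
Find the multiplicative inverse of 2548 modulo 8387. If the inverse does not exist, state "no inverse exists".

Run Euclid on (8387, 2548):
8387 = 3·2548 + 743
2548 = 3·743 + 319
743 = 2·319 + 105
319 = 3·105 + 4
105 = 26·4 + 1
4 = 4·1 + 0
gcd = 1, so the inverse exists. Back-substitute:
1 = 105 − 26·4
1 = −26·319 + 79·105
1 = 79·743 − 184·319
1 = −184·2548 + 631·743
1 = 631·8387 − 2077·2548
So 2548·(-2077) ≡ 1 (mod 8387), and -2077 ≡ 6310 (mod 8387).

6310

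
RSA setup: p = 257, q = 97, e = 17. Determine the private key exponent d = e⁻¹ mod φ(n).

φ(n) = (p−1)(q−1) = 256·96 = 24576.
Need d with 17·d ≡ 1 (mod 24576). Apply the extended Euclidean algorithm:
24576 = 1445×17 + 11
17 = 1×11 + 6
11 = 1×6 + 5
6 = 1×5 + 1
5 = 5×1 + 0
Back-substitute:
1 = 6 − 5
1 = −11 + 2·6
1 = 2·17 − 3·11
1 = −3·24576 + 4337·17
So 17·4337 ≡ 1 (mod 24576), hence d = 4337.

4337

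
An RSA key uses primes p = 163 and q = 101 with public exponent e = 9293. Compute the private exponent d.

φ(n) = (p−1)(q−1) = 162·100 = 16200.
Need d with 9293·d ≡ 1 (mod 16200). Apply the extended Euclidean algorithm:
16200 = 1×9293 + 6907
9293 = 1×6907 + 2386
6907 = 2×2386 + 2135
2386 = 1×2135 + 251
2135 = 8×251 + 127
251 = 1×127 + 124
127 = 1×124 + 3
124 = 41×3 + 1
3 = 3×1 + 0
Back-substitute:
1 = 124 − 41·3
1 = −41·127 + 42·124
1 = 42·251 − 83·127
1 = −83·2135 + 706·251
1 = 706·2386 − 789·2135
1 = −789·6907 + 2284·2386
1 = 2284·9293 − 3073·6907
1 = −3073·16200 + 5357·9293
So 9293·5357 ≡ 1 (mod 16200), hence d = 5357.

5357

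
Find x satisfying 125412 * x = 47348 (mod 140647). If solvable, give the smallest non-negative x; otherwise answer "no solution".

101584

First find gcd(125412, 140647):
140647 = 1·125412 + 15235
125412 = 8·15235 + 3532
15235 = 4·3532 + 1107
3532 = 3·1107 + 211
1107 = 5·211 + 52
211 = 4·52 + 3
52 = 17·3 + 1
3 = 3·1 + 0
gcd = 1, so a unique solution mod 140647 exists.
Back-substitute for the Bézout coefficients:
1 = 52 − 17·3
1 = −17·211 + 69·52
1 = 69·1107 − 362·211
1 = −362·3532 + 1155·1107
1 = 1155·15235 − 4982·3532
1 = −4982·125412 + 41011·15235
1 = 41011·140647 − 45993·125412
So 125412·(-45993) ≡ 1 (mod 140647), giving 125412⁻¹ ≡ 94654.
x ≡ 125412⁻¹·47348 ≡ 94654·47348 ≡ 101584 (mod 140647).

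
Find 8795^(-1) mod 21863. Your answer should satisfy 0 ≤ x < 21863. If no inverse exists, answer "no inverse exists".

4917

Extended Euclidean algorithm:
21863 = 2·8795 + 4273
8795 = 2·4273 + 249
4273 = 17·249 + 40
249 = 6·40 + 9
40 = 4·9 + 4
9 = 2·4 + 1
4 = 4·1 + 0
Since gcd(8795, 21863) = 1, back-substitute to write 1 as a combination:
1 = 9 − 2·4
1 = −2·40 + 9·9
1 = 9·249 − 56·40
1 = −56·4273 + 961·249
1 = 961·8795 − 1978·4273
1 = −1978·21863 + 4917·8795
So 8795·4917 ≡ 1 (mod 21863).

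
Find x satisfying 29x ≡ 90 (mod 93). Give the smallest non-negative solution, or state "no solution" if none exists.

48

First find gcd(29, 93):
93 = 3×29 + 6
29 = 4×6 + 5
6 = 1×5 + 1
5 = 5×1 + 0
gcd = 1, so a unique solution mod 93 exists.
Back-substitute for the Bézout coefficients:
1 = 6 − 5
1 = −29 + 5·6
1 = 5·93 − 16·29
So 29·(-16) ≡ 1 (mod 93), giving 29⁻¹ ≡ 77.
x ≡ 29⁻¹·90 ≡ 77·90 ≡ 48 (mod 93).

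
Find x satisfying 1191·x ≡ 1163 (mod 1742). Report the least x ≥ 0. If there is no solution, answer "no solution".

First find gcd(1191, 1742):
1742 = 1×1191 + 551
1191 = 2×551 + 89
551 = 6×89 + 17
89 = 5×17 + 4
17 = 4×4 + 1
4 = 4×1 + 0
gcd = 1, so a unique solution mod 1742 exists.
Back-substitute for the Bézout coefficients:
1 = 17 − 4·4
1 = −4·89 + 21·17
1 = 21·551 − 130·89
1 = −130·1191 + 281·551
1 = 281·1742 − 411·1191
So 1191·(-411) ≡ 1 (mod 1742), giving 1191⁻¹ ≡ 1331.
x ≡ 1191⁻¹·1163 ≡ 1331·1163 ≡ 1057 (mod 1742).

1057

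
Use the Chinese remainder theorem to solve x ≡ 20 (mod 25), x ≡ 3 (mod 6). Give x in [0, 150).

45

Write x = 20 + 25·k. Then 25·k ≡ 3 − 20 ≡ 1 (mod 6).
Need 25⁻¹ mod 6. Extended Euclid on (6, 1):
6 = 6·1 + 0
25⁻¹ ≡ 1 (mod 6), so k ≡ 1·1 ≡ 1 (mod 6).
x = 20 + 25·1 = 45.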